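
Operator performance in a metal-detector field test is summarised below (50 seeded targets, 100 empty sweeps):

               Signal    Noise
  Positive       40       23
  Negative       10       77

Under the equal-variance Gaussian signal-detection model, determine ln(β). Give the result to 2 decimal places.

ln β = -0.08

H = 40/50 = 0.8000
FA = 23/100 = 0.2300
Φ⁻¹(0.8000) = 0.842, Φ⁻¹(0.2300) = -0.739
ln β = −½·[z(H)² − z(FA)²] = −0.5 × (0.709 − 0.546) = -0.0815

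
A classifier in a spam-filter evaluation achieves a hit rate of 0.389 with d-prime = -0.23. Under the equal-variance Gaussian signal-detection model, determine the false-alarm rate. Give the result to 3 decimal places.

z(hit rate) = z(0.389) = -0.2819
z(FA) = z(H) − d' = -0.2819 − (-0.23) = -0.0519
false-alarm rate = Φ(-0.0519) = 0.4793

false-alarm rate = 0.479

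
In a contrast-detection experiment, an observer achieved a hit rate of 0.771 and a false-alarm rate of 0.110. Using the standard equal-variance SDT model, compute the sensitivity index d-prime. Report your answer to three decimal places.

d-prime = 1.969

Φ⁻¹(H) = 0.7421
Φ⁻¹(FA) = -1.2265
d' = z(H) − z(FA) = 0.7421 − (-1.2265) = 1.9686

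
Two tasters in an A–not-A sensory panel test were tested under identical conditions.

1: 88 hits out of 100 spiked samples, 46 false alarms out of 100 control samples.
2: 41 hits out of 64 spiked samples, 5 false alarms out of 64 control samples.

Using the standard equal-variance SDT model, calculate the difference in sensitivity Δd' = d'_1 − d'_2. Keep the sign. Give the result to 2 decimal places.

Δd' = -0.50

1: z(0.8800) = 1.175, z(0.4600) = -0.100, d' = 1.275
2: z(0.6406) = 0.360, z(0.0781) = -1.418, d' = 1.778
Δd' = d'_1 − d'_2 = 1.275 − 1.778 = -0.503
2 has the higher sensitivity.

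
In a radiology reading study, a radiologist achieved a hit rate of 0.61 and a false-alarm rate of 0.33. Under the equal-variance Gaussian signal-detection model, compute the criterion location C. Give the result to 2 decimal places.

z(H) = 0.279
z(FA) = -0.440
c = −½·[z(H) + z(FA)] = −0.5 × (0.279 + (-0.440)) = 0.0805
c > 0: the radiologist has a conservative response bias.

C = 0.08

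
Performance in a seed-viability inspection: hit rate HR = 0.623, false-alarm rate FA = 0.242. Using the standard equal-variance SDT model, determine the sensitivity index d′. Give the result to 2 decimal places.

Φ⁻¹(H) = 0.3134
Φ⁻¹(FA) = -0.6999
d' = z(H) − z(FA) = 0.3134 − (-0.6999) = 1.0133

d′ = 1.01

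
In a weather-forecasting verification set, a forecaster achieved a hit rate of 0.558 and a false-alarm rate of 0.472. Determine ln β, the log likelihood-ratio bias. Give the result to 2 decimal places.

Φ⁻¹(H) = 0.146
Φ⁻¹(FA) = -0.070
ln β = −½·[z(H)² − z(FA)²] = −0.5 × (0.021 − 0.005) = -0.008

ln β = -0.01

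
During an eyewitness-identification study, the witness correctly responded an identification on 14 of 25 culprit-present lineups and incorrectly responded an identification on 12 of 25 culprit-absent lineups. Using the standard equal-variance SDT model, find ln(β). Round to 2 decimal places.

ln β = -0.01

H = 14/25 = 0.5600
FA = 12/25 = 0.4800
Φ⁻¹(0.5600) = 0.151, Φ⁻¹(0.4800) = -0.050
ln β = −½·[z(H)² − z(FA)²] = −0.5 × (0.023 − 0.003) = -0.010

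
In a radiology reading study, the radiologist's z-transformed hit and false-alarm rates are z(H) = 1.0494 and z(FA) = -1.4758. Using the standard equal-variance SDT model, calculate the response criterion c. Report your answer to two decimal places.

c = 0.21

c = −½·[z(H) + z(FA)] = −½·(1.0494 + (-1.4758)) = 0.2132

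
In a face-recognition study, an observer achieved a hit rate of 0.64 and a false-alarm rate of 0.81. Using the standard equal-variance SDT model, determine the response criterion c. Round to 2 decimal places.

z(H) = 0.3585
z(FA) = 0.8779
c = −½·[z(H) + z(FA)] = −0.5 × (0.3585 + 0.8779) = -0.6182

c = -0.62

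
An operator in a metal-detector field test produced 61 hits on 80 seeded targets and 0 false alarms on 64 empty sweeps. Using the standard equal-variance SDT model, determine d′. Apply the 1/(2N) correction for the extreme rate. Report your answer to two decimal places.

d′ = 3.13

The false-alarm rate is 0/64 = 0, so apply the 1/(2N) correction: FA → 1/(2·64) = 0.00781.
z(H) = z(0.76250) = 0.714
z(FA) = z(0.00781) = -2.418
d' = 0.714 − (-2.418) = 3.132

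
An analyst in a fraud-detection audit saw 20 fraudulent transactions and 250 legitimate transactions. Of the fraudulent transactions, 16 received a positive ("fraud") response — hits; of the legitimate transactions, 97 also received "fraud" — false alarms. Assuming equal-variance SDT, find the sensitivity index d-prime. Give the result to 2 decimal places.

d-prime = 1.13

H = 16/20 = 0.8000
FA = 97/250 = 0.3880
Φ⁻¹(H) = 0.8416
Φ⁻¹(FA) = -0.2845
d' = z(H) − z(FA) = 0.8416 − (-0.2845) = 1.1261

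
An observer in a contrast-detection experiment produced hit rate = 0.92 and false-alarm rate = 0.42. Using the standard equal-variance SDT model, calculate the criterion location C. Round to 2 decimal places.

C = -0.60

z(0.92) = 1.4051, z(0.42) = -0.2019
c = −½·[z(H) + z(FA)] = −0.5 × (1.4051 + (-0.2019)) = -0.6016
c < 0: the observer has a liberal response bias.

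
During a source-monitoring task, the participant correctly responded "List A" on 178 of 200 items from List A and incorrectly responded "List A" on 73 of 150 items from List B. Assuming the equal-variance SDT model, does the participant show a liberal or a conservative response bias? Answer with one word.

z(H) = 1.227, z(FA) = -0.033
c = −½·(z(H) + z(FA)) = -0.597
c < 0 → liberal criterion (biased toward responding “yes”).

liberal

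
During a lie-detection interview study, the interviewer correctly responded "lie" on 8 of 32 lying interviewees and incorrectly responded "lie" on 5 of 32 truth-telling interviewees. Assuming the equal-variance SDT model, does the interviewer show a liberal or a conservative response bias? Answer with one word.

conservative

z(H) = -0.674, z(FA) = -1.010
c = −½·(z(H) + z(FA)) = 0.842
c > 0 → conservative criterion (biased toward responding “no”).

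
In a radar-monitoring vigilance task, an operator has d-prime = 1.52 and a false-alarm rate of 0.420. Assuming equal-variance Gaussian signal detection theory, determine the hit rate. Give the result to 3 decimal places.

z(false-alarm rate) = z(0.420) = -0.2019
z(H) = z(FA) + d' = -0.2019 + 1.52 = 1.3181
hit rate = Φ(1.3181) = 0.9063

hit rate = 0.906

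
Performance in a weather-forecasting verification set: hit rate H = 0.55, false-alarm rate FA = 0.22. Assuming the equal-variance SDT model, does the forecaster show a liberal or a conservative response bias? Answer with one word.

conservative

z(H) = 0.126, z(FA) = -0.772
c = −½·(z(H) + z(FA)) = 0.323
c > 0 → conservative criterion (biased toward responding “no”).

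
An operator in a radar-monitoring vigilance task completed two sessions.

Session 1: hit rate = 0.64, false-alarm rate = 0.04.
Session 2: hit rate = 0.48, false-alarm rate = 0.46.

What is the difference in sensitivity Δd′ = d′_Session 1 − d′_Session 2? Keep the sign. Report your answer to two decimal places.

Session 1: z(0.64) = 0.358, z(0.04) = -1.751, d' = 2.109
Session 2: z(0.48) = -0.050, z(0.46) = -0.100, d' = 0.050
Δd' = d'_Session 1 − d'_Session 2 = 2.109 − 0.050 = 2.059
Session 1 has the higher sensitivity.

Δd′ = 2.06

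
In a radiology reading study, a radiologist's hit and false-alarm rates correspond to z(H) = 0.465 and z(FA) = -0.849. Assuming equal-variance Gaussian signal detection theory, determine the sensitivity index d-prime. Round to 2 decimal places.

d-prime = 1.31

d' = z(H) − z(FA) = 0.465 − (-0.849) = 1.314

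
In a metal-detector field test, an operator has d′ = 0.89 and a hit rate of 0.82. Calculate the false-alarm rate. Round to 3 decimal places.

z(hit rate) = z(0.82) = 0.9154
z(FA) = z(H) − d' = 0.9154 − 0.89 = 0.0254
false-alarm rate = Φ(0.0254) = 0.5101

false-alarm rate = 0.510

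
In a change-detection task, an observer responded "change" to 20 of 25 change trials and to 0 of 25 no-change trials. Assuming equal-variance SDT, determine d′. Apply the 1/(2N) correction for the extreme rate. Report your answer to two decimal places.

d′ = 2.90

The false-alarm rate is 0/25 = 0, so apply the 1/(2N) correction: FA → 1/(2·25) = 0.02000.
z(H) = z(0.80000) = 0.842
z(FA) = z(0.02000) = -2.054
d' = 0.842 − (-2.054) = 2.896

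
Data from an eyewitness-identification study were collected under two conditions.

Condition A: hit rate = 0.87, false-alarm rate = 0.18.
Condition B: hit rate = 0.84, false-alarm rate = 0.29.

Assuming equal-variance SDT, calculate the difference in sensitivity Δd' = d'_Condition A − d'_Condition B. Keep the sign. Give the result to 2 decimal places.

Δd' = 0.49

Condition A: z(0.87) = 1.126, z(0.18) = -0.915, d' = 2.041
Condition B: z(0.84) = 0.994, z(0.29) = -0.553, d' = 1.547
Δd' = d'_Condition A − d'_Condition B = 2.041 − 1.547 = 0.494
Condition A has the higher sensitivity.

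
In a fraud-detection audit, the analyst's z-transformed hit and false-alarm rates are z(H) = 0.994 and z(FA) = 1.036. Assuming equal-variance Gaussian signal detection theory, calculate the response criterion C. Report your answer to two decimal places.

C = -1.02

c = −½·[z(H) + z(FA)] = −½·(0.994 + 1.036) = -1.015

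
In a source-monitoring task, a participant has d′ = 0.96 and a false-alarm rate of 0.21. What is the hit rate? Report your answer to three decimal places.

hit rate = 0.561

z(false-alarm rate) = z(0.21) = -0.8064
z(H) = z(FA) + d' = -0.8064 + 0.96 = 0.1536
hit rate = Φ(0.1536) = 0.5610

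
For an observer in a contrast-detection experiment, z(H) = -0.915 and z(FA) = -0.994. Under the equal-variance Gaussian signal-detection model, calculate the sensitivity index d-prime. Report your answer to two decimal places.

d-prime = 0.08

d' = z(H) − z(FA) = -0.915 − (-0.994) = 0.079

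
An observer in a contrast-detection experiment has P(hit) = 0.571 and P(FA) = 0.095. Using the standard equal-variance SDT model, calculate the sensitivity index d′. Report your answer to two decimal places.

z(0.571) = 0.1789, z(0.095) = -1.3106
d' = z(H) − z(FA) = 0.1789 − (-1.3106) = 1.4895

d′ = 1.49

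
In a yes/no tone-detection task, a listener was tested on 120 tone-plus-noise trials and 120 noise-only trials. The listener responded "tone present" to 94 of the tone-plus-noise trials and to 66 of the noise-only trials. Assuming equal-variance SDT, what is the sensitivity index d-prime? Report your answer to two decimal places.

d-prime = 0.66

H = 94/120 = 0.7833
FA = 66/120 = 0.5500
z(H) = z(0.7833) = 0.7834
z(FA) = z(0.5500) = 0.1257
d' = z(H) − z(FA) = 0.7834 − 0.1257 = 0.6577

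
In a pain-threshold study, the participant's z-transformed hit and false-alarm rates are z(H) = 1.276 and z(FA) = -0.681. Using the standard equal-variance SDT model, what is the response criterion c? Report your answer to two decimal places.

c = −½·[z(H) + z(FA)] = −½·(1.276 + (-0.681)) = -0.2975
c < 0: the participant has a liberal response bias.

c = -0.30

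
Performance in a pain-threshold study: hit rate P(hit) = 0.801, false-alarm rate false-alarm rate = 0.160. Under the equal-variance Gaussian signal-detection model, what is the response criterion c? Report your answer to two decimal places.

z(H) = z(0.801) = 0.8452
z(FA) = z(0.160) = -0.9945
c = −½·[z(H) + z(FA)] = −0.5 × (0.8452 + (-0.9945)) = 0.07465

c = 0.07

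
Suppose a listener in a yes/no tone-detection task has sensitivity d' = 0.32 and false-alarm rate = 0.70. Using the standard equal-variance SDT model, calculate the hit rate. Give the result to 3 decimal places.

hit rate = 0.801

z(false-alarm rate) = z(0.70) = 0.5244
z(H) = z(FA) + d' = 0.5244 + 0.32 = 0.8444
hit rate = Φ(0.8444) = 0.8008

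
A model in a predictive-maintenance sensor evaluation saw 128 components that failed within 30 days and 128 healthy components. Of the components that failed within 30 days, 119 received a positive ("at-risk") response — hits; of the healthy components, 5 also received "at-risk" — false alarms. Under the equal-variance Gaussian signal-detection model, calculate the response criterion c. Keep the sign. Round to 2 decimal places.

c = 0.14

H = 119/128 = 0.9297
FA = 5/128 = 0.0391
z(0.9297) = 1.474, z(0.0391) = -1.761
c = −½·[z(H) + z(FA)] = −0.5 × (1.474 + (-1.761)) = 0.1435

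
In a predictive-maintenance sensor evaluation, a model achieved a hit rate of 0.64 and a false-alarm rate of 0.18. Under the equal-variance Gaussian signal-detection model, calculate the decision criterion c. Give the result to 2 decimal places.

c = 0.28

z(H) = z(0.64) = 0.358
z(FA) = z(0.18) = -0.915
c = −½·[z(H) + z(FA)] = −0.5 × (0.358 + (-0.915)) = 0.2785
c > 0: the model has a conservative response bias.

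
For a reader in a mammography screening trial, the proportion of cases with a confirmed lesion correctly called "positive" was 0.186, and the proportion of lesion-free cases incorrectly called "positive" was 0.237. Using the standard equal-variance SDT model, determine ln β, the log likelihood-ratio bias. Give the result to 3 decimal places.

Φ⁻¹(H) = Φ⁻¹(0.186) = -0.8927
Φ⁻¹(FA) = Φ⁻¹(0.237) = -0.7160
ln β = −½·[z(H)² − z(FA)²] = −0.5 × (0.7969 − 0.5127) = -0.1421

ln β = -0.142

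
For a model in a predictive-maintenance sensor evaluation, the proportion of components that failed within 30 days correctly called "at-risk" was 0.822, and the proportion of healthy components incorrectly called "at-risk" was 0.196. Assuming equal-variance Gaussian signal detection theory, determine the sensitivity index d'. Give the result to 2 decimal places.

d' = 1.78

z(H) = 0.9230
z(FA) = -0.8560
d' = z(H) − z(FA) = 0.9230 − (-0.8560) = 1.7790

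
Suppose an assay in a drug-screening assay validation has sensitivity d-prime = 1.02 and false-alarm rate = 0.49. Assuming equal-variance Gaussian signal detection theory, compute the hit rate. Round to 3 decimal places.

z(false-alarm rate) = z(0.49) = -0.0251
z(H) = z(FA) + d' = -0.0251 + 1.02 = 0.9949
hit rate = Φ(0.9949) = 0.8401

hit rate = 0.840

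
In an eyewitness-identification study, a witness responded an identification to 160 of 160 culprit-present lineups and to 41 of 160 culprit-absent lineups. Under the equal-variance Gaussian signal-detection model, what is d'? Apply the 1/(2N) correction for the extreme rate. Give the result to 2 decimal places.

The hit rate is 160/160 = 1, so apply the 1/(2N) correction: H → 1 − 1/(2·160) = 0.99687.
z(H) = z(0.99687) = 2.734
z(FA) = z(0.25625) = -0.655
d' = 2.734 − (-0.655) = 3.389

d' = 3.39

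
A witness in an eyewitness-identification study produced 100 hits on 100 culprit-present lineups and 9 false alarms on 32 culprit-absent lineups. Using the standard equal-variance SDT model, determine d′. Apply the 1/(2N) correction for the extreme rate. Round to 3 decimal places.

d′ = 3.155

The hit rate is 100/100 = 1, so apply the 1/(2N) correction: H → 1 − 1/(2·100) = 0.99500.
z(H) = z(0.99500) = 2.5758
z(FA) = z(0.28125) = -0.5791
d' = 2.5758 − (-0.5791) = 3.1549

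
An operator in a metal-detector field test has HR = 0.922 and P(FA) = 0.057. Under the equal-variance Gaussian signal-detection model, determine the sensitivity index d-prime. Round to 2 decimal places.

z(0.922) = 1.4187, z(0.057) = -1.5805
d' = z(H) − z(FA) = 1.4187 − (-1.5805) = 2.9992

d-prime = 3.00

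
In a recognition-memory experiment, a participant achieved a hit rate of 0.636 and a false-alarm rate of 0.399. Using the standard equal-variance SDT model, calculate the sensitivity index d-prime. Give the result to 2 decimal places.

Φ⁻¹(H) = Φ⁻¹(0.636) = 0.348
Φ⁻¹(FA) = Φ⁻¹(0.399) = -0.256
d' = z(H) − z(FA) = 0.348 − (-0.256) = 0.604

d-prime = 0.60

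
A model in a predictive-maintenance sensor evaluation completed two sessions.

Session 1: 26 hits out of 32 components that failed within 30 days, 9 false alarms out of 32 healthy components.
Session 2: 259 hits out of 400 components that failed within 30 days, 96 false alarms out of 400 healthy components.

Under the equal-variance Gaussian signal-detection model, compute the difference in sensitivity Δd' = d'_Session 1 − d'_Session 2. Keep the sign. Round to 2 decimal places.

Session 1: z(0.8125) = 0.887, z(0.2812) = -0.579, d' = 1.466
Session 2: z(0.6475) = 0.379, z(0.2400) = -0.706, d' = 1.085
Δd' = d'_Session 1 − d'_Session 2 = 1.466 − 1.085 = 0.381
Session 1 has the higher sensitivity.

Δd' = 0.38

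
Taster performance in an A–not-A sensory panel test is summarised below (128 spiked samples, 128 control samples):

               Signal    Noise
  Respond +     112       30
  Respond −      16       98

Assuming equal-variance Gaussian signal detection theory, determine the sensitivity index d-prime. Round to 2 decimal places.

H = 112/128 = 0.8750
FA = 30/128 = 0.2344
z(0.8750) = 1.150, z(0.2344) = -0.724
d' = z(H) − z(FA) = 1.150 − (-0.724) = 1.874

d-prime = 1.87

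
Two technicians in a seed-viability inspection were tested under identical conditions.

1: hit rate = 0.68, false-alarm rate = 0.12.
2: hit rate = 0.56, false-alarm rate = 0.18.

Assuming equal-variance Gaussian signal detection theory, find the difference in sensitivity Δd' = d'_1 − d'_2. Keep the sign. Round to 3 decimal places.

1: z(0.68) = 0.4677, z(0.12) = -1.1750, d' = 1.6427
2: z(0.56) = 0.1510, z(0.18) = -0.9154, d' = 1.0664
Δd' = d'_1 − d'_2 = 1.6427 − 1.0664 = 0.5763
1 has the higher sensitivity.

Δd' = 0.576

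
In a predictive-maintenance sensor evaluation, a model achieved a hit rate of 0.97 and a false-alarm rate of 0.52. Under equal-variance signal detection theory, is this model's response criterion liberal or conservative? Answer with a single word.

liberal

z(H) = 1.881, z(FA) = 0.050
c = −½·(z(H) + z(FA)) = -0.9655
c < 0 → liberal criterion (biased toward responding “yes”).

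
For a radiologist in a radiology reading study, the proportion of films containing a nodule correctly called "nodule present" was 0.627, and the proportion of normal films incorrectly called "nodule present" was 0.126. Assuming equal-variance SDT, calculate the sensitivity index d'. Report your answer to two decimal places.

z(H) = 0.3239
z(FA) = -1.1455
d' = z(H) − z(FA) = 0.3239 − (-1.1455) = 1.4694

d' = 1.47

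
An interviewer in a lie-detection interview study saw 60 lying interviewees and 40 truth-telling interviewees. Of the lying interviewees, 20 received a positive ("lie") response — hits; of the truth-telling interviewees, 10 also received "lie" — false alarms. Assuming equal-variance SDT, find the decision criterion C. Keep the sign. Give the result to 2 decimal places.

C = 0.55

H = 20/60 = 0.3333
FA = 10/40 = 0.2500
Φ⁻¹(H) = -0.4308
Φ⁻¹(FA) = -0.6745
c = −½·[z(H) + z(FA)] = −0.5 × (-0.4308 + (-0.6745)) = 0.55265
c > 0: the interviewer has a conservative response bias.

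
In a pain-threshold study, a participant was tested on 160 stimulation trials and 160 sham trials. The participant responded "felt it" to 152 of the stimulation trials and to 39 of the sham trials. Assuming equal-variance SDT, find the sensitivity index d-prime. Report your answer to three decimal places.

H = 152/160 = 0.9500
FA = 39/160 = 0.2437
Φ⁻¹(H) = Φ⁻¹(0.9500) = 1.6449
Φ⁻¹(FA) = Φ⁻¹(0.2437) = -0.6945
d' = z(H) − z(FA) = 1.6449 − (-0.6945) = 2.3394

d-prime = 2.339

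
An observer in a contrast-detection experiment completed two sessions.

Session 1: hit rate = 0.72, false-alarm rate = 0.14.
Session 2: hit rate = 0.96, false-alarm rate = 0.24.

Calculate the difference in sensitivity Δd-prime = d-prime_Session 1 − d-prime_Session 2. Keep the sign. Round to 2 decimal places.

Δd-prime = -0.79

Session 1: z(0.72) = 0.583, z(0.14) = -1.080, d' = 1.663
Session 2: z(0.96) = 1.751, z(0.24) = -0.706, d' = 2.457
Δd' = d'_Session 1 − d'_Session 2 = 1.663 − 2.457 = -0.794
Session 2 has the higher sensitivity.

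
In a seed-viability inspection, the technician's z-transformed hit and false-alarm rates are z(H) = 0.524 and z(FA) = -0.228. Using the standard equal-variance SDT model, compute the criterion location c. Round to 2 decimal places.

c = -0.15

c = −½·[z(H) + z(FA)] = −½·(0.524 + (-0.228)) = -0.148
c < 0: the technician has a liberal response bias.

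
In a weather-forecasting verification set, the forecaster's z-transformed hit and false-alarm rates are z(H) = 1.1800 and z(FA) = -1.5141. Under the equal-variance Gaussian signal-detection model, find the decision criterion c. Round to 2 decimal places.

c = −½·[z(H) + z(FA)] = −½·(1.1800 + (-1.5141)) = 0.16705
c > 0: the forecaster has a conservative response bias.

c = 0.17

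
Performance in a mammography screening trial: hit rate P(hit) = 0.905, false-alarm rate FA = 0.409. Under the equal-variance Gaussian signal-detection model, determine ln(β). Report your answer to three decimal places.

ln β = -0.832

Φ⁻¹(0.905) = 1.3106, Φ⁻¹(0.409) = -0.2301
ln β = −½·[z(H)² − z(FA)²] = −0.5 × (1.7177 − 0.0529) = -0.8324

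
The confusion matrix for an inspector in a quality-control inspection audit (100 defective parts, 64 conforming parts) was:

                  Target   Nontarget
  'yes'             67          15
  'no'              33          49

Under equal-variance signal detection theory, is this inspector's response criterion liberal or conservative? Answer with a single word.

z(H) = 0.440, z(FA) = -0.725
c = −½·(z(H) + z(FA)) = 0.1425
c > 0 → conservative criterion (biased toward responding “no”).

conservative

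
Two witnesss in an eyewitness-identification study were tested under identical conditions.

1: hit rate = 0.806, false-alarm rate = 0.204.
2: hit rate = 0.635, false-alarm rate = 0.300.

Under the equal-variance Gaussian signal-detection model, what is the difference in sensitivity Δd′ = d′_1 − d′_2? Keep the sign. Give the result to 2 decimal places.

1: z(0.806) = 0.863, z(0.204) = -0.827, d' = 1.690
2: z(0.635) = 0.345, z(0.300) = -0.524, d' = 0.869
Δd' = d'_1 − d'_2 = 1.690 − 0.869 = 0.821
1 has the higher sensitivity.

Δd′ = 0.82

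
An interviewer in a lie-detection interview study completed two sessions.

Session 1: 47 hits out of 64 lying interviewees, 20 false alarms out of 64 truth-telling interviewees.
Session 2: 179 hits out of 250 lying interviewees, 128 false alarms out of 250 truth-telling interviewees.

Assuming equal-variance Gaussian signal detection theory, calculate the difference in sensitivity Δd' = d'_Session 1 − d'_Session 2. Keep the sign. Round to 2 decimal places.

Session 1: z(0.7344) = 0.626, z(0.3125) = -0.489, d' = 1.115
Session 2: z(0.7160) = 0.571, z(0.5120) = 0.030, d' = 0.541
Δd' = d'_Session 1 − d'_Session 2 = 1.115 − 0.541 = 0.574
Session 1 has the higher sensitivity.

Δd' = 0.57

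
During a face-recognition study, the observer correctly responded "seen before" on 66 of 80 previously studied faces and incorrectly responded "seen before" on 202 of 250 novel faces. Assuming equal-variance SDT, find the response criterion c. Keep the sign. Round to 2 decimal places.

c = -0.90

H = 66/80 = 0.8250
FA = 202/250 = 0.8080
Φ⁻¹(H) = Φ⁻¹(0.8250) = 0.935
Φ⁻¹(FA) = Φ⁻¹(0.8080) = 0.871
c = −½·[z(H) + z(FA)] = −0.5 × (0.935 + 0.871) = -0.903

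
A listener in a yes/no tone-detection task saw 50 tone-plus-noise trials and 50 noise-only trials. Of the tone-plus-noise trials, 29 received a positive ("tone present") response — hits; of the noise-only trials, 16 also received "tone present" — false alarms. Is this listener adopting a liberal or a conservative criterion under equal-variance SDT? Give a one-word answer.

z(H) = 0.202, z(FA) = -0.468
c = −½·(z(H) + z(FA)) = 0.133
c > 0 → conservative criterion (biased toward responding “no”).

conservative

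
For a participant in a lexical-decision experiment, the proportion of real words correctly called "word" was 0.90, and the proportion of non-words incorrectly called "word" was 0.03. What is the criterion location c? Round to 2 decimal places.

c = 0.30

Φ⁻¹(H) = 1.282
Φ⁻¹(FA) = -1.881
c = −½·[z(H) + z(FA)] = −0.5 × (1.282 + (-1.881)) = 0.2995
c > 0: the participant has a conservative response bias.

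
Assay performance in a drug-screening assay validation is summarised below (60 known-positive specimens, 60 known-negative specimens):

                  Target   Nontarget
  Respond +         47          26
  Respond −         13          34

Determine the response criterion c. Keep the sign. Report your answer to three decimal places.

c = -0.308

H = 47/60 = 0.7833
FA = 26/60 = 0.4333
z(0.7833) = 0.7834, z(0.4333) = -0.1680
c = −½·[z(H) + z(FA)] = −0.5 × (0.7834 + (-0.1680)) = -0.3077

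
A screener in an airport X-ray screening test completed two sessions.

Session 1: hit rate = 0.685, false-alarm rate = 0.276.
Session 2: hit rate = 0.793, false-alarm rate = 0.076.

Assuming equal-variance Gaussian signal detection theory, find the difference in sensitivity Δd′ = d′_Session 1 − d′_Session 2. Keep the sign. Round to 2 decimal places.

Δd′ = -1.17

Session 1: z(0.685) = 0.482, z(0.276) = -0.595, d' = 1.077
Session 2: z(0.793) = 0.817, z(0.076) = -1.433, d' = 2.250
Δd' = d'_Session 1 − d'_Session 2 = 1.077 − 2.250 = -1.173
Session 2 has the higher sensitivity.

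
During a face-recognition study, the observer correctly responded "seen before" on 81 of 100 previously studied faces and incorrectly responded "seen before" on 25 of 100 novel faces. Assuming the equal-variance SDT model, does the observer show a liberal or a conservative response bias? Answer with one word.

z(H) = 0.878, z(FA) = -0.674
c = −½·(z(H) + z(FA)) = -0.102
c < 0 → liberal criterion (biased toward responding “yes”).

liberal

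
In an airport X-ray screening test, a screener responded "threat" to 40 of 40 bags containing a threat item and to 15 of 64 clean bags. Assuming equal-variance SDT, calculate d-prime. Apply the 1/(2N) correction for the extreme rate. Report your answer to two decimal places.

The hit rate is 40/40 = 1, so apply the 1/(2N) correction: H → 1 − 1/(2·40) = 0.98750.
z(H) = z(0.98750) = 2.241
z(FA) = z(0.23438) = -0.724
d' = 2.241 − (-0.724) = 2.965

d-prime = 2.97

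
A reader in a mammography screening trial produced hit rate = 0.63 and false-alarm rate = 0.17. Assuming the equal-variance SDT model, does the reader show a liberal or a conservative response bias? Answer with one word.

conservative

z(H) = 0.332, z(FA) = -0.954
c = −½·(z(H) + z(FA)) = 0.311
c > 0 → conservative criterion (biased toward responding “no”).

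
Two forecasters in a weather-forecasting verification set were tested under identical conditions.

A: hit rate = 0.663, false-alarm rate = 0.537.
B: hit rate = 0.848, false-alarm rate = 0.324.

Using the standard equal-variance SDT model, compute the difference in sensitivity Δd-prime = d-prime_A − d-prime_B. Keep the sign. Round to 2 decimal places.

Δd-prime = -1.16

A: z(0.663) = 0.421, z(0.537) = 0.093, d' = 0.328
B: z(0.848) = 1.028, z(0.324) = -0.457, d' = 1.485
Δd' = d'_A − d'_B = 0.328 − 1.485 = -1.157
B has the higher sensitivity.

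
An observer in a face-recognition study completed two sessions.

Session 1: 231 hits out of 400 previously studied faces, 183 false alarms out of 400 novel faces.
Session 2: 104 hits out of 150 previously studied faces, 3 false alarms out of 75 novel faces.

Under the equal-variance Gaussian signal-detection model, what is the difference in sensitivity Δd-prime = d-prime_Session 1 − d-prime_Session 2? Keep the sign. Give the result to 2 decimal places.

Δd-prime = -1.95

Session 1: z(0.5775) = 0.196, z(0.4575) = -0.107, d' = 0.303
Session 2: z(0.6933) = 0.505, z(0.0400) = -1.751, d' = 2.256
Δd' = d'_Session 1 − d'_Session 2 = 0.303 − 2.256 = -1.953
Session 2 has the higher sensitivity.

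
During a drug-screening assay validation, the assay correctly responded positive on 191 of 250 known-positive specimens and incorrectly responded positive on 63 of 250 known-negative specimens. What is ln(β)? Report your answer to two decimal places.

ln β = -0.04

H = 191/250 = 0.7640
FA = 63/250 = 0.2520
Φ⁻¹(H) = Φ⁻¹(0.7640) = 0.719
Φ⁻¹(FA) = Φ⁻¹(0.2520) = -0.668
ln β = −½·[z(H)² − z(FA)²] = −0.5 × (0.517 − 0.446) = -0.0355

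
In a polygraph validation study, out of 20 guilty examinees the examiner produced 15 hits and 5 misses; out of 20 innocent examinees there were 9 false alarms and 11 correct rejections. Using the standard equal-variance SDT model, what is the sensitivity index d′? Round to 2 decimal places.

H = 15/20 = 0.7500
FA = 9/20 = 0.4500
z(H) = z(0.7500) = 0.6745
z(FA) = z(0.4500) = -0.1257
d' = z(H) − z(FA) = 0.6745 − (-0.1257) = 0.8002

d′ = 0.80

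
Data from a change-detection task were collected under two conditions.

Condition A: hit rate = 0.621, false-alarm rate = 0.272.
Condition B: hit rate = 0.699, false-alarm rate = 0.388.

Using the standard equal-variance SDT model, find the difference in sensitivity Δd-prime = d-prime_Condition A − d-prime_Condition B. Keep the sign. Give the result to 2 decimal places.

Condition A: z(0.621) = 0.308, z(0.272) = -0.607, d' = 0.915
Condition B: z(0.699) = 0.522, z(0.388) = -0.285, d' = 0.807
Δd' = d'_Condition A − d'_Condition B = 0.915 − 0.807 = 0.108
Condition A has the higher sensitivity.

Δd-prime = 0.11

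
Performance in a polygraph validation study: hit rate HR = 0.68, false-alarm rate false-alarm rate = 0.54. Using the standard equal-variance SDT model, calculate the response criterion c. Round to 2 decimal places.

Φ⁻¹(H) = Φ⁻¹(0.68) = 0.468
Φ⁻¹(FA) = Φ⁻¹(0.54) = 0.100
c = −½·[z(H) + z(FA)] = −0.5 × (0.468 + 0.100) = -0.284

c = -0.28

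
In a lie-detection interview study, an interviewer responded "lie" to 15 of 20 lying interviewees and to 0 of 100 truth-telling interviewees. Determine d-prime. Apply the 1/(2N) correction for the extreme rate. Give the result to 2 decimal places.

The false-alarm rate is 0/100 = 0, so apply the 1/(2N) correction: FA → 1/(2·100) = 0.00500.
z(H) = z(0.75000) = 0.674
z(FA) = z(0.00500) = -2.576
d' = 0.674 − (-2.576) = 3.250

d-prime = 3.25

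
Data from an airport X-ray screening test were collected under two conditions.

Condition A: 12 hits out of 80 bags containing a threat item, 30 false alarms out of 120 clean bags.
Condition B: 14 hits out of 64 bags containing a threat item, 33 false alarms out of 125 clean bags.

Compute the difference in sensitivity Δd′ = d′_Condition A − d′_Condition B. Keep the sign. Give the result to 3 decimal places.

Condition A: z(0.1500) = -1.0364, z(0.2500) = -0.6745, d' = -0.3619
Condition B: z(0.2188) = -0.7763, z(0.2640) = -0.6311, d' = -0.1452
Δd' = d'_Condition A − d'_Condition B = -0.3619 − (-0.1452) = -0.2167
Condition B has the higher sensitivity.

Δd′ = -0.217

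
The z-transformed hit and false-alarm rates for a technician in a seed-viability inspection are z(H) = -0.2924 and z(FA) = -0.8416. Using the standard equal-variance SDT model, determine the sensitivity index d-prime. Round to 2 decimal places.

d-prime = 0.55

d' = z(H) − z(FA) = -0.2924 − (-0.8416) = 0.5492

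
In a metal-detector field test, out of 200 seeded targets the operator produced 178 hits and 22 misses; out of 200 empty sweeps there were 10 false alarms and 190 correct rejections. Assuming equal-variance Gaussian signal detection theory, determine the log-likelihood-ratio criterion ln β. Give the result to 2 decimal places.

H = 178/200 = 0.8900
FA = 10/200 = 0.0500
z(H) = z(0.8900) = 1.227
z(FA) = z(0.0500) = -1.645
ln β = −½·[z(H)² − z(FA)²] = −0.5 × (1.506 − 2.706) = 0.600

ln β = 0.60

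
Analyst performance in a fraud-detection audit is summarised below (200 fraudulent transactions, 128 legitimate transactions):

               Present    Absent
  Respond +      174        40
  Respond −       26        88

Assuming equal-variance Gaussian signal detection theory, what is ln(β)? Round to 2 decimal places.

ln β = -0.51

H = 174/200 = 0.8700
FA = 40/128 = 0.3125
z(0.8700) = 1.126, z(0.3125) = -0.489
ln β = −½·[z(H)² − z(FA)²] = −0.5 × (1.268 − 0.239) = -0.5145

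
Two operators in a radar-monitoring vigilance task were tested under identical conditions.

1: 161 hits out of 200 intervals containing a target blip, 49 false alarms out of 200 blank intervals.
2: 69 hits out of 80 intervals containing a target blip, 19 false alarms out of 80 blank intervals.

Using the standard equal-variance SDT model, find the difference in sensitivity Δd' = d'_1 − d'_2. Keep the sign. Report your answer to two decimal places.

1: z(0.8050) = 0.860, z(0.2450) = -0.690, d' = 1.550
2: z(0.8625) = 1.092, z(0.2375) = -0.714, d' = 1.806
Δd' = d'_1 − d'_2 = 1.550 − 1.806 = -0.256
2 has the higher sensitivity.

Δd' = -0.26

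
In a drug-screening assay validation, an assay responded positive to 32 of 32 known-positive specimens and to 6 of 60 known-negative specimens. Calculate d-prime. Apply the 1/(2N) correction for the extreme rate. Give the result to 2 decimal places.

The hit rate is 32/32 = 1, so apply the 1/(2N) correction: H → 1 − 1/(2·32) = 0.98438.
z(H) = z(0.98438) = 2.154
z(FA) = z(0.10000) = -1.282
d' = 2.154 − (-1.282) = 3.436

d-prime = 3.44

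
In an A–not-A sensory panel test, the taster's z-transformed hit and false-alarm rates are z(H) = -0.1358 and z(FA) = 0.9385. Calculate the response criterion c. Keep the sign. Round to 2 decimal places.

c = −½·[z(H) + z(FA)] = −½·(-0.1358 + 0.9385) = -0.40135

c = -0.40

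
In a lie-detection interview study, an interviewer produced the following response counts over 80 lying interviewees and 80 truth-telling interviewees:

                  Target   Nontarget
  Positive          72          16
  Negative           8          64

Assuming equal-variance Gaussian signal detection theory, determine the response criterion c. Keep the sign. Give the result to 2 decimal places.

c = -0.22

H = 72/80 = 0.9000
FA = 16/80 = 0.2000
z(H) = z(0.9000) = 1.2816
z(FA) = z(0.2000) = -0.8416
c = −½·[z(H) + z(FA)] = −0.5 × (1.2816 + (-0.8416)) = -0.2200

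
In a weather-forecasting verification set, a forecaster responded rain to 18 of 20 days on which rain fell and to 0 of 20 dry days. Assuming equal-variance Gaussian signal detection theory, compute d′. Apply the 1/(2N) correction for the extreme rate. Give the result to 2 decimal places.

d′ = 3.24

The false-alarm rate is 0/20 = 0, so apply the 1/(2N) correction: FA → 1/(2·20) = 0.02500.
z(H) = z(0.90000) = 1.282
z(FA) = z(0.02500) = -1.960
d' = 1.282 − (-1.960) = 3.242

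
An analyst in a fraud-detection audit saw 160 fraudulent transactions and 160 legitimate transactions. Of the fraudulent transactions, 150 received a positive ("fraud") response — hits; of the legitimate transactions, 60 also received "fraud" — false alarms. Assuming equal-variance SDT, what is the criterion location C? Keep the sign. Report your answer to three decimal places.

H = 150/160 = 0.9375
FA = 60/160 = 0.3750
z(H) = 1.5341
z(FA) = -0.3186
c = −½·[z(H) + z(FA)] = −0.5 × (1.5341 + (-0.3186)) = -0.60775
c < 0: the analyst has a liberal response bias.

C = -0.608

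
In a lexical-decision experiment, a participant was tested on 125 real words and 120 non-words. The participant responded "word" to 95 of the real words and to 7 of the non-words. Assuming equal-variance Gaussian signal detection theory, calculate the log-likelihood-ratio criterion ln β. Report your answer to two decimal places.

ln β = 0.98

H = 95/125 = 0.7600
FA = 7/120 = 0.0583
z(H) = 0.706
z(FA) = -1.569
ln β = −½·[z(H)² − z(FA)²] = −0.5 × (0.498 − 2.462) = 0.982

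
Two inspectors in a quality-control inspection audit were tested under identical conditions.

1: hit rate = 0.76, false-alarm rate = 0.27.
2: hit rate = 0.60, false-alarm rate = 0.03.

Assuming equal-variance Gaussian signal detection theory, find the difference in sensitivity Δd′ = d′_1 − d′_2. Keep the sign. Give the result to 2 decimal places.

1: z(0.76) = 0.706, z(0.27) = -0.613, d' = 1.319
2: z(0.60) = 0.253, z(0.03) = -1.881, d' = 2.134
Δd' = d'_1 − d'_2 = 1.319 − 2.134 = -0.815
2 has the higher sensitivity.

Δd′ = -0.82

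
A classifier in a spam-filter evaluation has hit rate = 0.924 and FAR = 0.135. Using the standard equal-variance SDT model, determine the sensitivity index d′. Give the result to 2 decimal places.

z(0.924) = 1.4325, z(0.135) = -1.1031
d' = z(H) − z(FA) = 1.4325 − (-1.1031) = 2.5356

d′ = 2.54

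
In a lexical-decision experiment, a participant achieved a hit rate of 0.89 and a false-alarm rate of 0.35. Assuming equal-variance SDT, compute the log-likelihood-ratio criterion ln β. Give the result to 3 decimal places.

ln β = -0.678

Φ⁻¹(H) = Φ⁻¹(0.89) = 1.2265
Φ⁻¹(FA) = Φ⁻¹(0.35) = -0.3853
ln β = −½·[z(H)² − z(FA)²] = −0.5 × (1.5043 − 0.1485) = -0.6779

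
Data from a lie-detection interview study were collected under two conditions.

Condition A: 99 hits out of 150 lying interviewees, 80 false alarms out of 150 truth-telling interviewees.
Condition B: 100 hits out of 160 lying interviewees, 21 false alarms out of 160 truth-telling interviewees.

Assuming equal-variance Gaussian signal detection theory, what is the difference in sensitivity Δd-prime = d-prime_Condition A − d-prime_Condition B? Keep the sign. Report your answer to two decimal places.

Condition A: z(0.6600) = 0.412, z(0.5333) = 0.084, d' = 0.328
Condition B: z(0.6250) = 0.319, z(0.1313) = -1.120, d' = 1.439
Δd' = d'_Condition A − d'_Condition B = 0.328 − 1.439 = -1.111
Condition B has the higher sensitivity.

Δd-prime = -1.11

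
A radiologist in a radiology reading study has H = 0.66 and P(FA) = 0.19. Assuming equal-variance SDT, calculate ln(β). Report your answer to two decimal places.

ln β = 0.30

Φ⁻¹(H) = 0.412
Φ⁻¹(FA) = -0.878
ln β = −½·[z(H)² − z(FA)²] = −0.5 × (0.170 − 0.771) = 0.3005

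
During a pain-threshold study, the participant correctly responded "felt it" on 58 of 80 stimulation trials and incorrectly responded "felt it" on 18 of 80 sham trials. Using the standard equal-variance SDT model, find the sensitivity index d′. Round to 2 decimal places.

H = 58/80 = 0.7250
FA = 18/80 = 0.2250
Φ⁻¹(H) = Φ⁻¹(0.7250) = 0.5978
Φ⁻¹(FA) = Φ⁻¹(0.2250) = -0.7554
d' = z(H) − z(FA) = 0.5978 − (-0.7554) = 1.3532

d′ = 1.35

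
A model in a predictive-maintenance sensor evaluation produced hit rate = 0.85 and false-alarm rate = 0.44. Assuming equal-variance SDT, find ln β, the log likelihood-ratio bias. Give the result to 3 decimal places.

ln β = -0.526

z(H) = 1.0364
z(FA) = -0.1510
ln β = −½·[z(H)² − z(FA)²] = −0.5 × (1.0741 − 0.0228) = -0.52565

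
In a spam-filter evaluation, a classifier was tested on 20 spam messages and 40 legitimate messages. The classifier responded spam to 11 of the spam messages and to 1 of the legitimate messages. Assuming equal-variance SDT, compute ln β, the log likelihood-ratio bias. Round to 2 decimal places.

H = 11/20 = 0.5500
FA = 1/40 = 0.0250
Φ⁻¹(H) = Φ⁻¹(0.5500) = 0.126
Φ⁻¹(FA) = Φ⁻¹(0.0250) = -1.960
ln β = −½·[z(H)² − z(FA)²] = −0.5 × (0.016 − 3.842) = 1.913

ln β = 1.91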